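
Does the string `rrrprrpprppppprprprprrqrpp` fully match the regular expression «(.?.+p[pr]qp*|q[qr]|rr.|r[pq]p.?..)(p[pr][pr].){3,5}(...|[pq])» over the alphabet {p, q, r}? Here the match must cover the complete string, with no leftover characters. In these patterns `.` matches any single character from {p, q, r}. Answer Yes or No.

Yes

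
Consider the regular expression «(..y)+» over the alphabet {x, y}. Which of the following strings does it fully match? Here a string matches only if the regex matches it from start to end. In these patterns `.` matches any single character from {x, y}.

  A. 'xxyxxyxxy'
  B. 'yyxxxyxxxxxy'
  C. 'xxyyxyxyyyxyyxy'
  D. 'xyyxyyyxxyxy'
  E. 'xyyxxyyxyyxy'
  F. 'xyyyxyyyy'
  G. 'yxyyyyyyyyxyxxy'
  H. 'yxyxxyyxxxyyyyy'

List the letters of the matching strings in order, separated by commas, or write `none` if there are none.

A, C, E, F, G

A → match
B → no match
C → match
D → no match
E → match
F → match
G → match
H → no match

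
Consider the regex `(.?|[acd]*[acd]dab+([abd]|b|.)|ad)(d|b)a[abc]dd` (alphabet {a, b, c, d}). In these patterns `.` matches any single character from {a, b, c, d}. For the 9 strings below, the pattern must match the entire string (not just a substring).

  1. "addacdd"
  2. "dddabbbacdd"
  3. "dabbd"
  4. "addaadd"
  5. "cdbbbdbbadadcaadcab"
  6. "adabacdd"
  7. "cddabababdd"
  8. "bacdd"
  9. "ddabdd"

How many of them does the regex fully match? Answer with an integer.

1. "addacdd" → match
2. "dddabbbacdd" → match
3. "dabbd" → no match — must end with "dd"
4. "addaadd" → match
5 → no match — must end with "dd"
6. "adabacdd" → no match
7. "cddabababdd" → match
8. "bacdd" → match
9. "ddabdd" → match
Total matched: 6

6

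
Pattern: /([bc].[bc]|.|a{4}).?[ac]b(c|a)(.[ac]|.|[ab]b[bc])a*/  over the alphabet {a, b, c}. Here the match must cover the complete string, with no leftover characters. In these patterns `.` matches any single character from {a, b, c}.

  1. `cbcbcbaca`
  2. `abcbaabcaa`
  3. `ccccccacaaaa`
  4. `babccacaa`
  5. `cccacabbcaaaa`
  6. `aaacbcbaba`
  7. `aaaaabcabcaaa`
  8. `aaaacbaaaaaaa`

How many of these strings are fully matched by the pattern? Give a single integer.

1 → match
2 → match
3 → no match
4 → no match
5 → no match
6 → no match
7 → match
8 → match
Total matched: 4

4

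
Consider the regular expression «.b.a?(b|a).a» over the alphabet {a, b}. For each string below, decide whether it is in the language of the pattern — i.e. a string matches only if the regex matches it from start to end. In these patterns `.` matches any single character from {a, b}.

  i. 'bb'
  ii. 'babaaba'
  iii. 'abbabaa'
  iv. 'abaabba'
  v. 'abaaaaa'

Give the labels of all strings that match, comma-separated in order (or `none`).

i → no match — must end with 'a'
ii → no match
iii → match
iv → match
v → match

iii, iv, v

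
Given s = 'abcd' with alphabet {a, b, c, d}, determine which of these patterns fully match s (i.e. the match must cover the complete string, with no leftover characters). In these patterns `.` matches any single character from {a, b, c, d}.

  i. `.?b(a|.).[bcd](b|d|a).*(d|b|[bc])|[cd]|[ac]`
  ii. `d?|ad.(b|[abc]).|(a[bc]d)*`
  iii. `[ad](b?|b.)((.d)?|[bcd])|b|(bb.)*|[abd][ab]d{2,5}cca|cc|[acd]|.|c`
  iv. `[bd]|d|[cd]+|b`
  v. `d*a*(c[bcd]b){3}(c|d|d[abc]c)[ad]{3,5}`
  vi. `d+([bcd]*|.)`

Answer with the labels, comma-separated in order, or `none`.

i → no match
ii → no match
iii → match
iv → no match
v → no match
vi → no match — must start with 'd'

iii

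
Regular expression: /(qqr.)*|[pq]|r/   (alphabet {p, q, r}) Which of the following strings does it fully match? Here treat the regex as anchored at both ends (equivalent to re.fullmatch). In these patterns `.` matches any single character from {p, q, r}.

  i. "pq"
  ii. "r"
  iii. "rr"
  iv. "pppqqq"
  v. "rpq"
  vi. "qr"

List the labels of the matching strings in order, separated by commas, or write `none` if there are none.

i → no match
ii → match
iii → no match
iv → no match
v → no match
vi → no match

ii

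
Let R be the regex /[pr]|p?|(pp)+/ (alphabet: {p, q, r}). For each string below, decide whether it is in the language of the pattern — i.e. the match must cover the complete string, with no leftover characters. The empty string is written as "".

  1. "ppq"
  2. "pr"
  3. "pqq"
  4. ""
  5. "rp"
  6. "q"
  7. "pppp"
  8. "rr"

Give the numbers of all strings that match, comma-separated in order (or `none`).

1. "ppq" → no match
2. "pr" → no match
3. "pqq" → no match
4. "" → match
5. "rp" → no match
6. "q" → no match
7. "pppp" → match
8. "rr" → no match

4, 7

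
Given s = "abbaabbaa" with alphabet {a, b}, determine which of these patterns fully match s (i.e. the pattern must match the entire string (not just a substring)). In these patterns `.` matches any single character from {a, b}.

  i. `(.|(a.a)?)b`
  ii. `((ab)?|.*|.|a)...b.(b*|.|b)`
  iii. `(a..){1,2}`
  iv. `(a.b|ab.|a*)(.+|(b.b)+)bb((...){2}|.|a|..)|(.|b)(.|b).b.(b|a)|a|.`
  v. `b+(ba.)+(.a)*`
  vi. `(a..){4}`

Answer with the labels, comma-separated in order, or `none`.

i → no match — must end with "b"
ii → match
iii → no match
iv → match
v → no match — must start with "b"
vi → no match

ii, iv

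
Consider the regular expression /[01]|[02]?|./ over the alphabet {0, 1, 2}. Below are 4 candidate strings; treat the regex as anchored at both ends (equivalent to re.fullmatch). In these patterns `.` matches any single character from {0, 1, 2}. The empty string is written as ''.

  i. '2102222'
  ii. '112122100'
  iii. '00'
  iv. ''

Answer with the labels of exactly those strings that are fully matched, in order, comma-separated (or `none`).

iv

i. '2102222' → no match
ii. '112122100' → no match
iii. '00' → no match
iv. '' → match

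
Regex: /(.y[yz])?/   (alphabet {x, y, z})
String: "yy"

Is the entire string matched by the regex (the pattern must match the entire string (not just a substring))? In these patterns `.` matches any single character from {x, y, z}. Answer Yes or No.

No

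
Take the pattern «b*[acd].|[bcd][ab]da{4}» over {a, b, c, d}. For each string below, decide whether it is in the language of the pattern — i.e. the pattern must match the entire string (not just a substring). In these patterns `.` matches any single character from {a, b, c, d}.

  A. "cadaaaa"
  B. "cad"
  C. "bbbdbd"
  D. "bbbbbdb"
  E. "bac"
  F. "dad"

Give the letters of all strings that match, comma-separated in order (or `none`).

A → match
B → no match
C → no match
D → match
E → match
F → no match

A, D, E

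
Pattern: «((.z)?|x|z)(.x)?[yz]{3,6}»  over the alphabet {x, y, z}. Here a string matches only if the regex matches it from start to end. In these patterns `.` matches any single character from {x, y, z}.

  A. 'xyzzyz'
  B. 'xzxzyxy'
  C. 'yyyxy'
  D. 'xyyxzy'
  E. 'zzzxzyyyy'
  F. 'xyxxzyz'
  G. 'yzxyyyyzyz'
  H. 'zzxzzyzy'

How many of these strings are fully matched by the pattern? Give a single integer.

A. 'xyzzyz' → match
B. 'xzxzyxy' → no match
C. 'yyyxy' → no match
D. 'xyyxzy' → no match
E. 'zzzxzyyyy' → match
F. 'xyxxzyz' → no match
G. 'yzxyyyyzyz' → no match
H. 'zzxzzyzy' → match
Total matched: 3

3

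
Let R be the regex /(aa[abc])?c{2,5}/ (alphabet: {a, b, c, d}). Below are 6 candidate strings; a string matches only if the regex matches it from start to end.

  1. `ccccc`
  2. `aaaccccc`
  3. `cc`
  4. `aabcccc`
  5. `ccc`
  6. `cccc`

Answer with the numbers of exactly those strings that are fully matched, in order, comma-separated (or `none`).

1 → match
2 → match
3 → match
4 → match
5 → match
6 → match

1, 2, 3, 4, 5, 6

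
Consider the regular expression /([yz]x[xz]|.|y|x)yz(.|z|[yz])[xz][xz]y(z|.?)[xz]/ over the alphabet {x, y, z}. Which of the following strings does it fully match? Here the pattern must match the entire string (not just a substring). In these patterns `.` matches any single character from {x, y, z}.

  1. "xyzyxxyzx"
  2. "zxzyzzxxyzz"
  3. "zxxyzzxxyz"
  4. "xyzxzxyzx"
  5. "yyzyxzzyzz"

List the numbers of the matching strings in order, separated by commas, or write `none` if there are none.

1, 2, 3, 4

1 → match
2 → match
3 → match
4 → match
5 → no match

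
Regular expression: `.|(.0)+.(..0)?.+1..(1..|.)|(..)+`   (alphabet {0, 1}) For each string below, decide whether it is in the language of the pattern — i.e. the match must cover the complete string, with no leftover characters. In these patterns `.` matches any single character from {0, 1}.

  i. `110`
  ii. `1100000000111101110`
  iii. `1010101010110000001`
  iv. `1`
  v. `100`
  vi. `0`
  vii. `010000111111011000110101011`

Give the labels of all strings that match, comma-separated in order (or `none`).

iv, vi

i → no match
ii → no match
iii → no match
iv → match
v → no match
vi → match
vii → no match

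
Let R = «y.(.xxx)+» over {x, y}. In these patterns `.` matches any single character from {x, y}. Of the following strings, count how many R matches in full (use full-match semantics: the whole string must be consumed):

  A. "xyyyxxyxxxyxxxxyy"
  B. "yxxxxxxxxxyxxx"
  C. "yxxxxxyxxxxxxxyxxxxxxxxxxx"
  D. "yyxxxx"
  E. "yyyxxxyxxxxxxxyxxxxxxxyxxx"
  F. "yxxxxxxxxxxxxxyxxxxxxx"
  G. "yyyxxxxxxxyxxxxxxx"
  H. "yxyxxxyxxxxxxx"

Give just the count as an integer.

7

A → no match — must start with "y"
B → match
C → match
D → match
E → match
F → match
G → match
H → match
Total matched: 7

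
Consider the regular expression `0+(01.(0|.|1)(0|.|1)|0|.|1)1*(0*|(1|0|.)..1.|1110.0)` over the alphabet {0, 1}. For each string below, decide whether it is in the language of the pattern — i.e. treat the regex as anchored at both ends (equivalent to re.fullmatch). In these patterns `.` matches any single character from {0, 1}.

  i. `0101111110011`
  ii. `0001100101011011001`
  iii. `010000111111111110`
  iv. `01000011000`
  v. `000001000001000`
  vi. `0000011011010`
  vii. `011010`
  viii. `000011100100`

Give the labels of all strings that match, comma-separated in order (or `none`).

none

i → no match
ii → no match
iii → no match
iv. `01000011000` → no match
v → no match
vi → no match
vii. `011010` → no match
viii. `000011100100` → no match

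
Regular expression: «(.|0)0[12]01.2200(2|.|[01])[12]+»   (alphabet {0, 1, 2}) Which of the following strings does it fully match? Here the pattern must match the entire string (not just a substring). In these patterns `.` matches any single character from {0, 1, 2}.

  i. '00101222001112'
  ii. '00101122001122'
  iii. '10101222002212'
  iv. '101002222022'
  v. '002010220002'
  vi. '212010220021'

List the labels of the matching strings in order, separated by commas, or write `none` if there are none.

i → match
ii → match
iii → match
iv → no match
v → match
vi → no match

i, ii, iii, v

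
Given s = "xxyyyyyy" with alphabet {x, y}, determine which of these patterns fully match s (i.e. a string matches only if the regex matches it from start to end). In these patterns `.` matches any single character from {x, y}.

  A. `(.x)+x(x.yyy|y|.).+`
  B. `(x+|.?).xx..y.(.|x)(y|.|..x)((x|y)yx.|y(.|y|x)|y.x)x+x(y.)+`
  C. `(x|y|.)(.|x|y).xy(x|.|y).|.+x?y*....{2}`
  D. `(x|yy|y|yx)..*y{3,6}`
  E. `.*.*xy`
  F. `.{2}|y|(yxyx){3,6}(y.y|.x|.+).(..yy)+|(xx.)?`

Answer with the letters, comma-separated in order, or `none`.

C, D

A → no match
B → no match
C → match
D → match
E → no match — must end with "xy"
F → no match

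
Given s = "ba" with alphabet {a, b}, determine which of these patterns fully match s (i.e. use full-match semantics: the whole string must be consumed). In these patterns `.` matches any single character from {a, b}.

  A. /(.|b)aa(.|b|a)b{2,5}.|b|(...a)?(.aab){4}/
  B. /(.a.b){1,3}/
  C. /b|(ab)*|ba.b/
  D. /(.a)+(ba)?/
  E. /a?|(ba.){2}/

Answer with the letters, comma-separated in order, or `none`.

A → no match
B → no match — must end with "b"
C → no match
D → match
E → no match

D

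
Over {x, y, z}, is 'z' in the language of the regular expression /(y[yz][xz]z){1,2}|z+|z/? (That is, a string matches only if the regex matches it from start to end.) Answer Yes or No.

Yes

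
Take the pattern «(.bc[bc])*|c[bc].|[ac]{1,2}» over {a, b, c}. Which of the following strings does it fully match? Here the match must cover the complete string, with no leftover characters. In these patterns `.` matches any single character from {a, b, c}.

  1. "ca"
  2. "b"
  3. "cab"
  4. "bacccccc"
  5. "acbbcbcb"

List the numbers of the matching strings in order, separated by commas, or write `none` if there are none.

1

1 → match
2 → no match
3 → no match
4 → no match
5 → no match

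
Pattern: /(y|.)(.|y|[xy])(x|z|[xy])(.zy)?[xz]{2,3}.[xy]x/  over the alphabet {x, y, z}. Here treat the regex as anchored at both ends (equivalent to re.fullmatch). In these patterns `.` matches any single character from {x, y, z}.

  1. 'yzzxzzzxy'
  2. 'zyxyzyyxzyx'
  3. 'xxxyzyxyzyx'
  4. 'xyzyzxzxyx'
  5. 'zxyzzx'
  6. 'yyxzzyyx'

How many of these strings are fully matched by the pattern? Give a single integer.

1

1 → no match — must end with 'x'
2 → no match
3 → no match
4 → no match
5 → no match
6 → match
Total matched: 1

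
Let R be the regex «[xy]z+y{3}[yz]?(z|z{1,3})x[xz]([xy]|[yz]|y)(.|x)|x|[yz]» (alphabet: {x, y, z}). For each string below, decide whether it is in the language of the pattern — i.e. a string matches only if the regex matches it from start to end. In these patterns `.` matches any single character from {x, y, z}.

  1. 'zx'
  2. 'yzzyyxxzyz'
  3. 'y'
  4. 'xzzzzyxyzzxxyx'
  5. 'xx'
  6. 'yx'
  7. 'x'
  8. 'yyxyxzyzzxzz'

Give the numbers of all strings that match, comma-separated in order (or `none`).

1 → no match
2 → no match
3 → match
4 → no match
5 → no match
6 → no match
7 → match
8 → no match

3, 7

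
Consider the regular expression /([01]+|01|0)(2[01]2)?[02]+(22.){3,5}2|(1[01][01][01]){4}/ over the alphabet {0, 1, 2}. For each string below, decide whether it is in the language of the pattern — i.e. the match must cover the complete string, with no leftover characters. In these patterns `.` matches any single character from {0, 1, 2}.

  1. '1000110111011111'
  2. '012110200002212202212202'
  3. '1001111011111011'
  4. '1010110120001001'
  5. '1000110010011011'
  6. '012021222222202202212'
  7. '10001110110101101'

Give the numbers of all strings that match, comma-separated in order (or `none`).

1, 3, 5

1 → match
2 → no match
3 → match
4 → no match
5 → match
6 → no match
7 → no match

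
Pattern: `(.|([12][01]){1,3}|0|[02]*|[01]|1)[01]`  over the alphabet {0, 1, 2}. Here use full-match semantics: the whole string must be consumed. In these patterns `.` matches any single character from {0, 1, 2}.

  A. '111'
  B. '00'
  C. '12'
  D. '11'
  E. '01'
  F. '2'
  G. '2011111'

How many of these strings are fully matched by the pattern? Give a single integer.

5

A → match
B → match
C → no match
D → match
E → match
F → no match
G → match
Total matched: 5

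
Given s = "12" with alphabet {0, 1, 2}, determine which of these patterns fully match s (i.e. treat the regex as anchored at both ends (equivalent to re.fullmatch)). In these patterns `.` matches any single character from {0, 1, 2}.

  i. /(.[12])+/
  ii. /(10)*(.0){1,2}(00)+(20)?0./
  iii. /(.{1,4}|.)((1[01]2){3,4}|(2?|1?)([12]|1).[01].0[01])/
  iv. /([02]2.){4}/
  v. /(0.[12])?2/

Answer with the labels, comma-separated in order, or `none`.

i → match
ii → no match
iii → no match
iv → no match
v → no match

i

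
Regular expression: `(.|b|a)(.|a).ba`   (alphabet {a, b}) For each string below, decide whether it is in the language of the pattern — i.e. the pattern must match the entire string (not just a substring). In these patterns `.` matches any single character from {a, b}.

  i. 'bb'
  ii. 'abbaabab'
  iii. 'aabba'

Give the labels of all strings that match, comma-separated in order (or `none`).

iii

i → no match — must end with 'ba'
ii → no match — must end with 'ba'
iii → match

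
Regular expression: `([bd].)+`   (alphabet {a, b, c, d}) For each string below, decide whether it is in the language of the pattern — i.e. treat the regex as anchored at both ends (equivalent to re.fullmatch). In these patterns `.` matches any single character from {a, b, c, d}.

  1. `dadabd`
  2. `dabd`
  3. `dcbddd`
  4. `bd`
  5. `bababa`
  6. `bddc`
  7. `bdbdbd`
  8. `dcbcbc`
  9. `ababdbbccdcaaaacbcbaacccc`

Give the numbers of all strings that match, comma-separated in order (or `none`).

1, 2, 3, 4, 5, 6, 7, 8

1. `dadabd` → match
2. `dabd` → match
3. `dcbddd` → match
4. `bd` → match
5. `bababa` → match
6. `bddc` → match
7. `bdbdbd` → match
8. `dcbcbc` → match
9 → no match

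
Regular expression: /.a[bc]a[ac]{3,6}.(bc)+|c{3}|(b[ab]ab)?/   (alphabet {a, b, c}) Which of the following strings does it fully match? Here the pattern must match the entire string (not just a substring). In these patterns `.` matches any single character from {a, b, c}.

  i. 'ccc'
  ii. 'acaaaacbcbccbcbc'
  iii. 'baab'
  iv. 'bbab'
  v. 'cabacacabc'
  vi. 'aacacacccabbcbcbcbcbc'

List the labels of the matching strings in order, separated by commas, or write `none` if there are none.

i → match
ii → no match
iii → match
iv → match
v → match
vi → match

i, iii, iv, v, vi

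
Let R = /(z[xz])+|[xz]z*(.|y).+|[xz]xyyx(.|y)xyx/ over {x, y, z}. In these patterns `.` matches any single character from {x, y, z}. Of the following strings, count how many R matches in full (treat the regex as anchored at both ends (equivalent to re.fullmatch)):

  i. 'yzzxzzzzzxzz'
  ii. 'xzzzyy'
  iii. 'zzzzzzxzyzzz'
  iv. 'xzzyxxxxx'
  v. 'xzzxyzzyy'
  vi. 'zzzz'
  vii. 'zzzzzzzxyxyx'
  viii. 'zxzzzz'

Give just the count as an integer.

7

i → no match
ii → match
iii → match
iv → match
v → match
vi → match
vii → match
viii → match
Total matched: 7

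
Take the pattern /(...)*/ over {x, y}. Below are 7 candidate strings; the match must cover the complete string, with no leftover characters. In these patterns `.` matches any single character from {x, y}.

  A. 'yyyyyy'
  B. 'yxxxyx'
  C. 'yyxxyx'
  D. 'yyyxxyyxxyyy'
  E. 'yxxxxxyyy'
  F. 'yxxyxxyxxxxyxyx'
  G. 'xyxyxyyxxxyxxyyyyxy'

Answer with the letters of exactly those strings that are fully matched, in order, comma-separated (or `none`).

A, B, C, D, E, F

A → match
B → match
C → match
D → match
E → match
F → match
G → no match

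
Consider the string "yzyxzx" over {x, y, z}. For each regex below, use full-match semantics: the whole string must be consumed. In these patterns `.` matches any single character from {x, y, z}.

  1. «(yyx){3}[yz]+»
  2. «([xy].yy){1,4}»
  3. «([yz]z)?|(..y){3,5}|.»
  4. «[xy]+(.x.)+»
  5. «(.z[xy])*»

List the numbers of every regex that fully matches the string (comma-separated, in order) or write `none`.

5

1 → no match — must start with "yyx"
2 → no match — must end with "yy"
3 → no match
4 → no match
5 → match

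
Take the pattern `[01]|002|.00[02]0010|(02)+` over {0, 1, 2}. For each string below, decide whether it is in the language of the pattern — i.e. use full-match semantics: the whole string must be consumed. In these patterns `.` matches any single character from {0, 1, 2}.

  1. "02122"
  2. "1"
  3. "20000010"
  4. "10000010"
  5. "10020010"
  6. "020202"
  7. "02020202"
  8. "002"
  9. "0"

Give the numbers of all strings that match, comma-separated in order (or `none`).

1 → no match
2 → match
3 → match
4 → match
5 → match
6 → match
7 → match
8 → match
9 → match

2, 3, 4, 5, 6, 7, 8, 9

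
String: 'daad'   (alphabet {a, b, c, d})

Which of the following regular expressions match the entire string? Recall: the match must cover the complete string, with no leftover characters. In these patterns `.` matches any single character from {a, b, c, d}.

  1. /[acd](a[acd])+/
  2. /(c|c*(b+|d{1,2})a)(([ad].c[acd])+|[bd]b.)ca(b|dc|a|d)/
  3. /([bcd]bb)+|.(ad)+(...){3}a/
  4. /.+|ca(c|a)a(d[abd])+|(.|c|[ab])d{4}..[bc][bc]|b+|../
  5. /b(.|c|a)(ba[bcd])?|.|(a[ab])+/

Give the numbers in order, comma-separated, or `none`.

1 → no match
2 → no match
3 → no match
4 → match
5 → no match

4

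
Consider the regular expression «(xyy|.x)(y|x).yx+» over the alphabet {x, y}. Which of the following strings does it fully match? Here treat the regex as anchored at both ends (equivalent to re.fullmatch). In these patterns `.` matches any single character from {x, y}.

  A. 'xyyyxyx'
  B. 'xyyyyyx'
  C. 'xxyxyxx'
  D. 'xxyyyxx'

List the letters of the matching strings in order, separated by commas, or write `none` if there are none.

A, B, C, D

A → match
B → match
C → match
D → match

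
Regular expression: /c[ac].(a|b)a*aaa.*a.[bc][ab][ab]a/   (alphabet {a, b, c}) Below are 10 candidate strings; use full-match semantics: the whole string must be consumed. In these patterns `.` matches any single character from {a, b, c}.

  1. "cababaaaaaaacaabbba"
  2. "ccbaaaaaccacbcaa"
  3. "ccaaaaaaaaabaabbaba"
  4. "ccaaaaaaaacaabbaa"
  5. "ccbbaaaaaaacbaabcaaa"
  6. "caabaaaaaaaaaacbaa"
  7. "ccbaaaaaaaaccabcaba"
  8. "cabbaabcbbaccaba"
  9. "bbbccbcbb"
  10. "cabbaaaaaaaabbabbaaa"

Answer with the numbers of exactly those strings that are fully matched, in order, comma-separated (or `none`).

3, 4, 5, 6, 7, 10

1 → no match
2 → no match
3 → match
4 → match
5 → match
6 → match
7 → match
8 → no match
9 → no match — must start with "c"
10 → match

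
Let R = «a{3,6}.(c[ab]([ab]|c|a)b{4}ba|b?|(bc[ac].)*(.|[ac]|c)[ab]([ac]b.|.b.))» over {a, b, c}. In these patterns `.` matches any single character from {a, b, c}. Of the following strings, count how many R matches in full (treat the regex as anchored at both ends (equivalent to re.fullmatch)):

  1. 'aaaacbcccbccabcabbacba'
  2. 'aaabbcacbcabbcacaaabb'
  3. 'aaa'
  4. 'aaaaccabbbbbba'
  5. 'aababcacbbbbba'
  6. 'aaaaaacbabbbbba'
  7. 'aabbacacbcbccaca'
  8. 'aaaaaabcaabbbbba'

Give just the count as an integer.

5

1 → match
2 → match
3 → no match
4 → match
5 → no match
6 → match
7 → no match
8 → match
Total matched: 5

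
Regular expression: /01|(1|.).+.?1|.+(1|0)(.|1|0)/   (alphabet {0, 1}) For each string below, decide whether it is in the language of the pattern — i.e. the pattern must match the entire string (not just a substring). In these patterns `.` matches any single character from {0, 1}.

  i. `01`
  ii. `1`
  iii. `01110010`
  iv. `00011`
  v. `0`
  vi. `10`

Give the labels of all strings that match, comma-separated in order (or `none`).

i, iii, iv

i → match
ii → no match
iii → match
iv → match
v → no match
vi → no match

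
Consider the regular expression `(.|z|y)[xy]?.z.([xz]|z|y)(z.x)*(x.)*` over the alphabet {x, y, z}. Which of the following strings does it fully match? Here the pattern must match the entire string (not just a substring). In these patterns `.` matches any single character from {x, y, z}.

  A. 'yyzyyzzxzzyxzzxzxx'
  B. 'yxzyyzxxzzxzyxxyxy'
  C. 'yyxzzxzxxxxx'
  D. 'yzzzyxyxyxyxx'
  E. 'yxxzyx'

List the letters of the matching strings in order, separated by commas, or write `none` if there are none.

A → no match
B → match
C → no match
D → match
E → match

B, D, E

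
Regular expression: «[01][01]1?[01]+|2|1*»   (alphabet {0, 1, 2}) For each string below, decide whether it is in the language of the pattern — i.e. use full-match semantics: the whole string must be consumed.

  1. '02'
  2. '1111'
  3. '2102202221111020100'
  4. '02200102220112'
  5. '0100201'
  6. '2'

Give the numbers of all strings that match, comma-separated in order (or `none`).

2, 6

1 → no match
2 → match
3 → no match
4 → no match
5 → no match
6 → match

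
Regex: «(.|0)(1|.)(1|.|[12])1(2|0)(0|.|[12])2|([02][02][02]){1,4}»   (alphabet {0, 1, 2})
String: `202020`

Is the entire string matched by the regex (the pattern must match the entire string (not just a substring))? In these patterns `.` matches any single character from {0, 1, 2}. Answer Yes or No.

Yes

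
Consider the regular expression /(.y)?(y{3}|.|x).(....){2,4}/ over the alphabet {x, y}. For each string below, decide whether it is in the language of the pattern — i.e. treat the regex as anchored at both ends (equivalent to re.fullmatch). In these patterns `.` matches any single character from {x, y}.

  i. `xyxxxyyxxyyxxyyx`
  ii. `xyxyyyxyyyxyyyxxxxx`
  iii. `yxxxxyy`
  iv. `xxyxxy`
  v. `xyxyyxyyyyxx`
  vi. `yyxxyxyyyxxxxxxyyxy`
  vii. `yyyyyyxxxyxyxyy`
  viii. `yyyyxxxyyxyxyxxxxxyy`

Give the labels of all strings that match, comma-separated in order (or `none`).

i → match
ii → no match
iii → no match
iv → no match
v → match
vi → no match
vii → no match
viii → match

i, v, viii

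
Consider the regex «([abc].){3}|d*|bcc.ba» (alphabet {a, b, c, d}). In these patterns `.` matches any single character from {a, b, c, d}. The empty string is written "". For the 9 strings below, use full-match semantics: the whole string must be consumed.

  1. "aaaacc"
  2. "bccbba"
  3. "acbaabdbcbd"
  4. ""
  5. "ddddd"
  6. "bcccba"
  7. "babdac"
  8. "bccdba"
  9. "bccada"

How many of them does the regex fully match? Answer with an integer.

1 → match
2 → match
3 → no match
4 → match
5 → match
6 → match
7 → match
8 → match
9 → no match
Total matched: 7

7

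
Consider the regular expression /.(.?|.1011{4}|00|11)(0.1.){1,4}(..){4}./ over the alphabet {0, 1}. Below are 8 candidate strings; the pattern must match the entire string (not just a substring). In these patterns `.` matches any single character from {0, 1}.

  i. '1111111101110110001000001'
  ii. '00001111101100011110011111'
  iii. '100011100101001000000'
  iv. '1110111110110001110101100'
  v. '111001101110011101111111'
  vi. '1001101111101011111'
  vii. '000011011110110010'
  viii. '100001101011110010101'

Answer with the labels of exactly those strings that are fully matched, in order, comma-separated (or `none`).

v

i → no match
ii → no match
iii → no match
iv → no match
v → match
vi → no match
vii → no match
viii → no match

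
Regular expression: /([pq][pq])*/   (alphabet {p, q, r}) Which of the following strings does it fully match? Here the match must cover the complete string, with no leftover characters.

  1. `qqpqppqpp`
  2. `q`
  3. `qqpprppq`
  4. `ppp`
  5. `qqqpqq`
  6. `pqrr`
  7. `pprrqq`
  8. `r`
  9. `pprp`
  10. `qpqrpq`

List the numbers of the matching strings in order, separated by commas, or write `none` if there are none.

5

1. `qqpqppqpp` → no match
2. `q` → no match
3. `qqpprppq` → no match
4. `ppp` → no match
5. `qqqpqq` → match
6. `pqrr` → no match
7. `pprrqq` → no match
8. `r` → no match
9. `pprp` → no match
10. `qpqrpq` → no match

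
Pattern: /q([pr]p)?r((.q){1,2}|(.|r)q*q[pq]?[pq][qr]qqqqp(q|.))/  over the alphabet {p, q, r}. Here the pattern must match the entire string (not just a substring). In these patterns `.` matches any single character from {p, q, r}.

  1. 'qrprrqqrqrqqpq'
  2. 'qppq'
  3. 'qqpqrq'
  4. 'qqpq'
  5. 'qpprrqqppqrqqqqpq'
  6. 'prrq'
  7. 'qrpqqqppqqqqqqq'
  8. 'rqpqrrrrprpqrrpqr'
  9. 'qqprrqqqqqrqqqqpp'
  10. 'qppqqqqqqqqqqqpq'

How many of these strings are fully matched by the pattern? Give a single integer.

1 → no match
2. 'qppq' → no match
3. 'qqpqrq' → no match
4. 'qqpq' → no match
5 → no match
6. 'prrq' → no match — must start with 'q'
7 → no match
8 → no match — must start with 'q'
9 → no match
10 → no match
Total matched: 0

0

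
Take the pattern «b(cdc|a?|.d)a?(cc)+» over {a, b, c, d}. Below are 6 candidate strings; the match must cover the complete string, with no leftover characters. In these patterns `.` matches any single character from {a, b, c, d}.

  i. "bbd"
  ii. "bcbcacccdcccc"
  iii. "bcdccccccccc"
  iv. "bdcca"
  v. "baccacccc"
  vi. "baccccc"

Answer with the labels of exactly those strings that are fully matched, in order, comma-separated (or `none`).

iii

i. "bbd" → no match — must end with "cc"
ii → no match
iii. "bcdccccccccc" → match
iv. "bdcca" → no match — must end with "cc"
v. "baccacccc" → no match
vi. "baccccc" → no match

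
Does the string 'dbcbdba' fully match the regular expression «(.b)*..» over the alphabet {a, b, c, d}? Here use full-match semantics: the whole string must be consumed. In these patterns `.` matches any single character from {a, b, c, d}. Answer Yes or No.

No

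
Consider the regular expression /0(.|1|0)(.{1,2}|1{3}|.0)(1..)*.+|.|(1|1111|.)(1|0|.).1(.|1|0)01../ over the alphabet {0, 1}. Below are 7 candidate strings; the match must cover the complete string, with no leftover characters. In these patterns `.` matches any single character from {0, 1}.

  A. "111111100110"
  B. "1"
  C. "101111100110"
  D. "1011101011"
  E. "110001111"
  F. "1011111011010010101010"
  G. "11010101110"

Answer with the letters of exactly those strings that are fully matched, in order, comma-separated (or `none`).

A, B

A → match
B → match
C → no match
D → no match
E → no match
F → no match
G → no match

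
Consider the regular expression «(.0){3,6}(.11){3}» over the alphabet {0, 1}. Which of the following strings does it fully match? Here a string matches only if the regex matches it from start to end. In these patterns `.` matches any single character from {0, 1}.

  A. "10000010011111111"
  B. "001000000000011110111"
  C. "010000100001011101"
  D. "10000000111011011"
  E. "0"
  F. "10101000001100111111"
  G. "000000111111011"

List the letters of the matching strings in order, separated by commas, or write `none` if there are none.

A → match
B → no match
C → no match — must end with "11"
D → match
E. "0" → no match — must end with "11"
F → no match
G → match

A, D, G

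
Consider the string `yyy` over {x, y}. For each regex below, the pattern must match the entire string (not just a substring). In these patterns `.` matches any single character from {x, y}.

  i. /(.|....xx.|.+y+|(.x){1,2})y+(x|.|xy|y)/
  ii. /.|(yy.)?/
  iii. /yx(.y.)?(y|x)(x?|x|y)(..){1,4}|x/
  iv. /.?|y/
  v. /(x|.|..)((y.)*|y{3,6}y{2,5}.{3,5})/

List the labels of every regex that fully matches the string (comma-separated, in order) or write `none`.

i → match
ii → match
iii → no match
iv → no match
v → match

i, ii, v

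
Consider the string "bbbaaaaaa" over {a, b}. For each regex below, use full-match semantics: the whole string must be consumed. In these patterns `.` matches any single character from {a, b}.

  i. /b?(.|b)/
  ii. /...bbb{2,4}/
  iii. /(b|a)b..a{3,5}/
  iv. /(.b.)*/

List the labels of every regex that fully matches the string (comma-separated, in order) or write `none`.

i → no match
ii → no match — must end with "b"
iii → match
iv → no match

iii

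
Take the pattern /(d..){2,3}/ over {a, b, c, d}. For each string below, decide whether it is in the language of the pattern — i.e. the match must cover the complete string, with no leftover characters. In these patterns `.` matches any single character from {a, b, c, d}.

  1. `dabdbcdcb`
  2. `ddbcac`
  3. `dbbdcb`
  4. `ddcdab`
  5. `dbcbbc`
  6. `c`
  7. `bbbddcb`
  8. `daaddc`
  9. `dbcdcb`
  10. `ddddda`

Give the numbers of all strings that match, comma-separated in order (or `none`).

1 → match
2 → no match
3 → match
4 → match
5 → no match
6 → no match — must start with `d`
7 → no match — must start with `d`
8 → match
9 → match
10 → match

1, 3, 4, 8, 9, 10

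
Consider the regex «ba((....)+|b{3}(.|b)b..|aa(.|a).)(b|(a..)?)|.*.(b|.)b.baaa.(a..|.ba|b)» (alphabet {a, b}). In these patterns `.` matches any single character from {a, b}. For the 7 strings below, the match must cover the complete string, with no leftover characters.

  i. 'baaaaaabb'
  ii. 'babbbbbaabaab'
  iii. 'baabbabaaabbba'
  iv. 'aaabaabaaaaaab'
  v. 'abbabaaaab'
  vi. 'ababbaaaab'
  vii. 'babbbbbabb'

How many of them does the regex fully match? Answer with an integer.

i → match
ii → match
iii → match
iv → no match
v → match
vi → no match
vii → match
Total matched: 5

5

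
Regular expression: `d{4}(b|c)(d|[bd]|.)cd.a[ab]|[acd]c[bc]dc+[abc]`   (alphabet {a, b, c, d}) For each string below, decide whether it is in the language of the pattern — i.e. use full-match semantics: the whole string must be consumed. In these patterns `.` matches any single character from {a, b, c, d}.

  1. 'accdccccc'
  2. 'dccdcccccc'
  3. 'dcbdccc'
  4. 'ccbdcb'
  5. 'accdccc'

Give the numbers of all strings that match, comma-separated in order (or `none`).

1 → match
2 → match
3 → match
4 → match
5 → match

1, 2, 3, 4, 5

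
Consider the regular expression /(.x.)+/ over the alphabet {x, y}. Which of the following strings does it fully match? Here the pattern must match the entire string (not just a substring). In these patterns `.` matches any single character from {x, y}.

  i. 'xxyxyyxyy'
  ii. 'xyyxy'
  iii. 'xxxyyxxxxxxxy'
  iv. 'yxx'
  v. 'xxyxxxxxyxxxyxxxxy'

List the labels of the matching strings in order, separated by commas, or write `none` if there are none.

iv, v

i → no match
ii → no match
iii → no match
iv → match
v → match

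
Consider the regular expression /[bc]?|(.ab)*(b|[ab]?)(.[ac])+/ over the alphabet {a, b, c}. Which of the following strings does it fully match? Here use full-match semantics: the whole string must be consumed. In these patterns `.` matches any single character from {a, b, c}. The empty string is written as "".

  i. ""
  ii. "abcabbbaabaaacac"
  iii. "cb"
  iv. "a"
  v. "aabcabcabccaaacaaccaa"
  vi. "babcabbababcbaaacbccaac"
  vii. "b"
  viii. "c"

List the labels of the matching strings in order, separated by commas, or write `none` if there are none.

i → match
ii → no match
iii → no match
iv → no match
v → match
vi → no match
vii → match
viii → match

i, v, vii, viii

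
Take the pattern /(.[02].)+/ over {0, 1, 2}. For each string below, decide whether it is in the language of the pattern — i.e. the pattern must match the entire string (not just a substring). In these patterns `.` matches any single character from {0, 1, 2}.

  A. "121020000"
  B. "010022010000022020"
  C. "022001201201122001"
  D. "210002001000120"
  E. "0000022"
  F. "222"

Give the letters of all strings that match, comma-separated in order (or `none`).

A → match
B → no match
C → match
D → no match
E → no match
F → match

A, C, F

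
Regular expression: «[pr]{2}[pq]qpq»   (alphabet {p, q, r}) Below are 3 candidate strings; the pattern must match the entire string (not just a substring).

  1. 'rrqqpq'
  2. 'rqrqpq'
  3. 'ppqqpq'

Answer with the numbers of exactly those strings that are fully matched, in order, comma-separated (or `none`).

1, 3

1. 'rrqqpq' → match
2. 'rqrqpq' → no match
3. 'ppqqpq' → match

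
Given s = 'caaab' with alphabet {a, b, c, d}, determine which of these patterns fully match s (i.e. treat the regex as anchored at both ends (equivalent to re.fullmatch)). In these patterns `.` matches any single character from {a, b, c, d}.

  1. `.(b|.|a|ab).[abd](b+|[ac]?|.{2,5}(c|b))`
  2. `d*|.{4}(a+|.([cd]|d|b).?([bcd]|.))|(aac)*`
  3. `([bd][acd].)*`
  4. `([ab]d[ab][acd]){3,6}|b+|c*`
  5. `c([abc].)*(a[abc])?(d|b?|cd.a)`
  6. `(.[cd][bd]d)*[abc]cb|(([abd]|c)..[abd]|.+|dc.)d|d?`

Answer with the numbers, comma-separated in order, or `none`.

1, 5

1 → match
2 → no match
3 → no match
4 → no match
5 → match
6 → no match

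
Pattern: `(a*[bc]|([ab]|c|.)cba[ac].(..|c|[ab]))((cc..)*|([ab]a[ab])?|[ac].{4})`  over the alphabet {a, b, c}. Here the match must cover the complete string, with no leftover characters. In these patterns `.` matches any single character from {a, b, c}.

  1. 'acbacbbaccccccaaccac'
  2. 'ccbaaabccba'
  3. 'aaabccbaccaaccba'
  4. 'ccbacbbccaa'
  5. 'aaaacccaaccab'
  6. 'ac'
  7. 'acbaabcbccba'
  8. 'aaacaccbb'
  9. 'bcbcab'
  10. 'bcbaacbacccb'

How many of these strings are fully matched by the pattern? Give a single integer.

1 → match
2 → match
3 → match
4 → match
5 → match
6 → match
7 → match
8 → match
9 → match
10 → match
Total matched: 10

10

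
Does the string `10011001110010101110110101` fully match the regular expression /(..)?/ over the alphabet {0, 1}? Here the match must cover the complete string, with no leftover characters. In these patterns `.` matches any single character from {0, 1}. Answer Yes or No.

No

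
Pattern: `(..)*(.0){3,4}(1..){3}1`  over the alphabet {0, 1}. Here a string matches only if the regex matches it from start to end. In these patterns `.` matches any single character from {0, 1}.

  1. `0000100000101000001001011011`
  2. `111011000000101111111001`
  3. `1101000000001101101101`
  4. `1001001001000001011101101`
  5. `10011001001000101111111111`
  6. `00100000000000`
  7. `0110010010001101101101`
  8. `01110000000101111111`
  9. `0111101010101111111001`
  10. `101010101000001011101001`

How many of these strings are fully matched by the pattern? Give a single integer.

1 → match
2 → match
3 → match
4 → no match
5 → match
6 → no match — must end with `1`
7 → match
8 → no match
9 → match
10 → match
Total matched: 7

7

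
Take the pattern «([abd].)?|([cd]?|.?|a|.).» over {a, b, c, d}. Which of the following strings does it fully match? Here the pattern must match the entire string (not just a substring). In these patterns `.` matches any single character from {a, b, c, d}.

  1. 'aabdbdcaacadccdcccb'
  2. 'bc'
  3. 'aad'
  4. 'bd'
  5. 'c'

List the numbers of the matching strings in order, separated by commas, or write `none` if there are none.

1 → no match
2. 'bc' → match
3. 'aad' → no match
4. 'bd' → match
5. 'c' → match

2, 4, 5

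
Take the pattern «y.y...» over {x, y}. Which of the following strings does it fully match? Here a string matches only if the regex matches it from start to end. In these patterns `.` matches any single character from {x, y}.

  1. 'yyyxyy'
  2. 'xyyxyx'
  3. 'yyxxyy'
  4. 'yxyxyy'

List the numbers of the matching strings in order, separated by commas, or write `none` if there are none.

1 → match
2 → no match — must start with 'y'
3 → no match
4 → match

1, 4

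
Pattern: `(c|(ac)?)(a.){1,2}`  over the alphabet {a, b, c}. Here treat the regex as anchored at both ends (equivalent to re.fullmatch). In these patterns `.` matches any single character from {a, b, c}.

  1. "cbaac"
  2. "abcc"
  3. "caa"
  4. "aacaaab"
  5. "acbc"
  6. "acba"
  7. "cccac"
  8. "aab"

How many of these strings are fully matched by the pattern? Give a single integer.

1

1. "cbaac" → no match
2. "abcc" → no match
3. "caa" → match
4. "aacaaab" → no match
5. "acbc" → no match
6. "acba" → no match
7. "cccac" → no match
8. "aab" → no match
Total matched: 1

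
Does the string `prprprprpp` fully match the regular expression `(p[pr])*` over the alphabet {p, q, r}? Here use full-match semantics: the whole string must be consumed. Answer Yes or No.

Yes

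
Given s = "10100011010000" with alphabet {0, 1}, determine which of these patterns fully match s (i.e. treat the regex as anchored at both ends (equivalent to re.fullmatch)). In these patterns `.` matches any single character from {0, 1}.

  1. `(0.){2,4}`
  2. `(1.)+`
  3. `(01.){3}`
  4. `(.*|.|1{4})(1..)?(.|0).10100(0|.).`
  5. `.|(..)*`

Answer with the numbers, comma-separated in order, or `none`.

1 → no match — must start with "0"
2 → no match
3 → no match — must start with "01"
4 → match
5 → match

4, 5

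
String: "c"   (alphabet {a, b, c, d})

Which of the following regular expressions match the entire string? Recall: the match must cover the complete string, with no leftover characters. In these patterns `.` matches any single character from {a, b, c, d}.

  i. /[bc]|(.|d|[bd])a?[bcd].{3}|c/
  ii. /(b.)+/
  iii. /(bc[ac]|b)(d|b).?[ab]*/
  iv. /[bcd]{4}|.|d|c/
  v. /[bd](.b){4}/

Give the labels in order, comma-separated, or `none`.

i → match
ii → no match — must start with "b"
iii → no match
iv → match
v → no match — must end with "b"

i, iv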